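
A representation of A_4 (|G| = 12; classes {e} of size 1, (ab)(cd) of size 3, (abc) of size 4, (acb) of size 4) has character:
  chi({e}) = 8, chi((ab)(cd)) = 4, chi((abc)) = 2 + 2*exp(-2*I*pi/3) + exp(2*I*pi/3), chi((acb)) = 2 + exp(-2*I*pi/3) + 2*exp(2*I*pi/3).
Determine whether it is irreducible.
Not irreducible (reducible): <chi, chi> = 10 > 1.

Working: <chi, chi> = (1/|G|) sum_C |C| * |chi(C)|^2 = (1/12)[1*|8|^2 + 3*|4|^2 + 4*|2 + 2*exp(-2*I*pi/3) + exp(2*I*pi/3)|^2 + 4*|2 + exp(-2*I*pi/3) + 2*exp(2*I*pi/3)|^2]
  = (1/12)[(64) + (48) + (4) + (4)] = 120/12 = 10.
(Exp terms are combined using exp(i*s)*conj(exp(i*t)) = exp(i*(s-t)), and sums of them are collapsed using the identity that for every m > 1 the m distinct m-th roots of unity sum to 0, e.g. 1 + exp(2*I*pi/3) + exp(-2*I*pi/3) = 0.)
A character is irreducible iff <chi, chi> = 1, so this representation is reducible.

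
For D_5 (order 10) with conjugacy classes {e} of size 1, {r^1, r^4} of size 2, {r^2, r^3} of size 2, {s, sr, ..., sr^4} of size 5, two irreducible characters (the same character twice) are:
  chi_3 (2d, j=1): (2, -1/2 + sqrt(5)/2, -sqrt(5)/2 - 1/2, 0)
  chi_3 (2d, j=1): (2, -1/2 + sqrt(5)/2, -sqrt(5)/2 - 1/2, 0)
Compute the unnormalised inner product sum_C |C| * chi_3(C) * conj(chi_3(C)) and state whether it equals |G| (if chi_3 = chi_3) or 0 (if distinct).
Sum = 10 = |G| = 10; so <chi_3, chi_3> = 1 (norm-1 confirms irreducibility).

Working: Compute term by term over conjugacy classes (|C| * chi_3(C) * conj(chi_3(C))):
  1*(2)*conj(2) + 2*(-1/2 + sqrt(5)/2)*conj(-1/2 + sqrt(5)/2) + 2*(-sqrt(5)/2 - 1/2)*conj(-sqrt(5)/2 - 1/2) + 5*(0)*conj(0)
  = (4) + (3 - sqrt(5)) + (sqrt(5) + 3) + (0)
  = 10.
Dividing by |G| = 10 gives 10/10 = 1, matching the row-orthogonality relation <chi_3, chi_3> = [chi_3 = chi_3].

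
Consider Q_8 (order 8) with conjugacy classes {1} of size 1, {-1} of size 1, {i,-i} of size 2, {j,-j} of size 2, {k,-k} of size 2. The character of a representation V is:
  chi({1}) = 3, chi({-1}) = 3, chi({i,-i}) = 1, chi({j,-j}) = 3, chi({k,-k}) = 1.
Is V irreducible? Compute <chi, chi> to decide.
Not irreducible (reducible): <chi, chi> = 5 > 1.

Why: <chi, chi> = (1/|G|) sum_C |C| * |chi(C)|^2 = (1/8)[1*|3|^2 + 1*|3|^2 + 2*|1|^2 + 2*|3|^2 + 2*|1|^2]
  = (1/8)[(9) + (9) + (2) + (18) + (2)] = 40/8 = 5.
A character is irreducible iff <chi, chi> = 1, so this representation is reducible.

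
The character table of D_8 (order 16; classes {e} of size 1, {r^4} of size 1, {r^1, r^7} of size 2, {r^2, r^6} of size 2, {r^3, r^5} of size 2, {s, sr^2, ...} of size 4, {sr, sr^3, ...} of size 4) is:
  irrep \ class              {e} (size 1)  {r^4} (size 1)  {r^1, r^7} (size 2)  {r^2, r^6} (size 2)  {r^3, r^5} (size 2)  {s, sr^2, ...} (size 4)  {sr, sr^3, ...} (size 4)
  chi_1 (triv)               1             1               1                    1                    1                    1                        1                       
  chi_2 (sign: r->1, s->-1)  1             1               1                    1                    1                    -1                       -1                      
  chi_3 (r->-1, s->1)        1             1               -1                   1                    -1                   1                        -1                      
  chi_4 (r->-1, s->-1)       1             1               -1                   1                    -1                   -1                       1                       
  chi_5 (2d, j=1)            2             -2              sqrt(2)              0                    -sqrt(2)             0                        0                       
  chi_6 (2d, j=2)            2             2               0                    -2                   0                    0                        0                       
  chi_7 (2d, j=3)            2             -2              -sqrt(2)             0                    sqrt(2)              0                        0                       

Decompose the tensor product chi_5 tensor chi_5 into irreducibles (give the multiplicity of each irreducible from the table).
chi_5 tensor chi_5 = chi_1 + chi_2 + chi_6 (all other irreducibles have multiplicity 0).

Why: The character of a tensor product is the pointwise product (chi_5 * chi_5)(C) = chi_5(C) * chi_5(C):
  {e}: (2)*(2), {r^4}: (-2)*(-2), {r^1, r^7}: (sqrt(2))*(sqrt(2)), {r^2, r^6}: (0)*(0), {r^3, r^5}: (-sqrt(2))*(-sqrt(2)), {s, sr^2, ...}: (0)*(0), {sr, sr^3, ...}: (0)*(0)
so (chi_5 * chi_5) takes values
  {e} -> 4, {r^4} -> 4, {r^1, r^7} -> 2, {r^2, r^6} -> 0, {r^3, r^5} -> 2, {s, sr^2, ...} -> 0, {sr, sr^3, ...} -> 0.
Now take the inner product of this character with each irreducible chi from the table, <chi_5*chi_5, chi> = (1/16) sum_C |C| (chi_5*chi_5)(C) conj(chi(C)):
  <chi_5*chi_5, chi_1> = (1/16)[1*(4)*conj(1) + 1*(4)*conj(1) + 2*(2)*conj(1) + 2*(0)*conj(1) + 2*(2)*conj(1) + 4*(0)*conj(1) + 4*(0)*conj(1)]
      = (1/16)[(4) + (4) + (4) + (0) + (4) + (0) + (0)] = 16/16 = 1
  <chi_5*chi_5, chi_2> = (1/16)[1*(4)*conj(1) + 1*(4)*conj(1) + 2*(2)*conj(1) + 2*(0)*conj(1) + 2*(2)*conj(1) + 4*(0)*conj(-1) + 4*(0)*conj(-1)]
      = (1/16)[(4) + (4) + (4) + (0) + (4) + (0) + (0)] = 16/16 = 1
  <chi_5*chi_5, chi_3> = (1/16)[1*(4)*conj(1) + 1*(4)*conj(1) + 2*(2)*conj(-1) + 2*(0)*conj(1) + 2*(2)*conj(-1) + 4*(0)*conj(1) + 4*(0)*conj(-1)]
      = (1/16)[(4) + (4) + (-4) + (0) + (-4) + (0) + (0)] = 0/16 = 0
  <chi_5*chi_5, chi_4> = (1/16)[1*(4)*conj(1) + 1*(4)*conj(1) + 2*(2)*conj(-1) + 2*(0)*conj(1) + 2*(2)*conj(-1) + 4*(0)*conj(-1) + 4*(0)*conj(1)]
      = (1/16)[(4) + (4) + (-4) + (0) + (-4) + (0) + (0)] = 0/16 = 0
  <chi_5*chi_5, chi_5> = (1/16)[1*(4)*conj(2) + 1*(4)*conj(-2) + 2*(2)*conj(sqrt(2)) + 2*(0)*conj(0) + 2*(2)*conj(-sqrt(2)) + 4*(0)*conj(0) + 4*(0)*conj(0)]
      = (1/16)[(8) + (-8) + (4*sqrt(2)) + (0) + (-4*sqrt(2)) + (0) + (0)] = 0/16 = 0
  <chi_5*chi_5, chi_6> = (1/16)[1*(4)*conj(2) + 1*(4)*conj(2) + 2*(2)*conj(0) + 2*(0)*conj(-2) + 2*(2)*conj(0) + 4*(0)*conj(0) + 4*(0)*conj(0)]
      = (1/16)[(8) + (8) + (0) + (0) + (0) + (0) + (0)] = 16/16 = 1
  <chi_5*chi_5, chi_7> = (1/16)[1*(4)*conj(2) + 1*(4)*conj(-2) + 2*(2)*conj(-sqrt(2)) + 2*(0)*conj(0) + 2*(2)*conj(sqrt(2)) + 4*(0)*conj(0) + 4*(0)*conj(0)]
      = (1/16)[(8) + (-8) + (-4*sqrt(2)) + (0) + (4*sqrt(2)) + (0) + (0)] = 0/16 = 0
Hence the multiplicities are chi_1: 1, chi_2: 1, chi_6: 1. Dimension check: dim(chi_5)*dim(chi_5) = 2*2 = 4 and sum (mult * dim) = 1*1 + 1*1 + 1*2 = 4.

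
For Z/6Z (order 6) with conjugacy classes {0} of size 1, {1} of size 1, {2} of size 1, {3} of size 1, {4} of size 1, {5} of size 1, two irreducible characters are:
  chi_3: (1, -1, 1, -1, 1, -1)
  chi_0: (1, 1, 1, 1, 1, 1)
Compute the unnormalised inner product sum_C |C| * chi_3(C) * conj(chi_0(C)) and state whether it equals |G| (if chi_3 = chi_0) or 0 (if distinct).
Sum = 0; so <chi_3, chi_0> = 0 (distinct irreducibles are orthogonal).

Solution. Compute term by term over conjugacy classes (|C| * chi_3(C) * conj(chi_0(C))):
  1*(1)*conj(1) + 1*(-1)*conj(1) + 1*(1)*conj(1) + 1*(-1)*conj(1) + 1*(1)*conj(1) + 1*(-1)*conj(1)
  = (1) + (-1) + (1) + (-1) + (1) + (-1)
  = 0.
(Exp terms are combined using exp(i*s)*conj(exp(i*t)) = exp(i*(s-t)), and sums of them are collapsed using the identity that for every m > 1 the m distinct m-th roots of unity sum to 0, e.g. 1 + exp(2*I*pi/3) + exp(-2*I*pi/3) = 0.)
Dividing by |G| = 6 gives 0/6 = 0, matching the row-orthogonality relation <chi_3, chi_0> = [chi_3 = chi_0].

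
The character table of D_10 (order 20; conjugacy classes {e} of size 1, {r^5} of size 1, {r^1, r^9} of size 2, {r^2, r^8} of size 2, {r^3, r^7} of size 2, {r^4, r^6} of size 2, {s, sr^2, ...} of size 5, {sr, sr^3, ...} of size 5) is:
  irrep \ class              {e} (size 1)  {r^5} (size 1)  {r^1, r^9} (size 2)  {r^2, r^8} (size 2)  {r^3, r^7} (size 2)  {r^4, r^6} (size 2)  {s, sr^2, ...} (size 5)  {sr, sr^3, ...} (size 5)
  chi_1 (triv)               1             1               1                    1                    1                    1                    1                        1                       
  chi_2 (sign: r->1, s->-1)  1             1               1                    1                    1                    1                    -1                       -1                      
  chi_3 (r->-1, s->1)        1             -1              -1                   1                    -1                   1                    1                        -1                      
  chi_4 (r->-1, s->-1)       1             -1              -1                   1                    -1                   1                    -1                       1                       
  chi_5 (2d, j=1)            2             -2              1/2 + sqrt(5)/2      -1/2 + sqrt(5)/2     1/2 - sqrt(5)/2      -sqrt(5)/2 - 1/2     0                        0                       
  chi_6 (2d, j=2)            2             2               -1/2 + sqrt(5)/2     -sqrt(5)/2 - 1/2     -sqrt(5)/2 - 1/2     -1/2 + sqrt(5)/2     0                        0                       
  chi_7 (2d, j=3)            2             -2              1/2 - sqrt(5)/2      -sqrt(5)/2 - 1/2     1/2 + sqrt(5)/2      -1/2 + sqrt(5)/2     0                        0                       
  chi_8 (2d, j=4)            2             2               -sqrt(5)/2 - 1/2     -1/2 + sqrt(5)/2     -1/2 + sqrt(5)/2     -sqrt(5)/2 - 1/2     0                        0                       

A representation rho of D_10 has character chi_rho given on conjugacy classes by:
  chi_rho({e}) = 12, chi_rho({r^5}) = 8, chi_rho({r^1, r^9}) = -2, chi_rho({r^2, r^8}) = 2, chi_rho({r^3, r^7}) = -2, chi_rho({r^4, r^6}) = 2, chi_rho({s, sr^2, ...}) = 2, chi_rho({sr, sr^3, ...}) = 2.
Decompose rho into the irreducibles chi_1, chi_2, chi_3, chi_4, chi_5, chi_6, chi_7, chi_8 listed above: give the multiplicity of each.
Multiplicities: chi_1: 2, chi_2: 0, chi_3: 1, chi_4: 1, chi_5: 0, chi_6: 2, chi_7: 0, chi_8: 2.

Working: Use <chi_rho, chi> = (1/|G|) sum_C |C| * chi_rho(C) * conj(chi(C)) with |G| = 20 for each irreducible chi in the table:
  <chi_rho, chi_1> = (1/20)[1*(12)*conj(1) + 1*(8)*conj(1) + 2*(-2)*conj(1) + 2*(2)*conj(1) + 2*(-2)*conj(1) + 2*(2)*conj(1) + 5*(2)*conj(1) + 5*(2)*conj(1)]
      = (1/20)[(12) + (8) + (-4) + (4) + (-4) + (4) + (10) + (10)] = 40/20 = 2
  <chi_rho, chi_2> = (1/20)[1*(12)*conj(1) + 1*(8)*conj(1) + 2*(-2)*conj(1) + 2*(2)*conj(1) + 2*(-2)*conj(1) + 2*(2)*conj(1) + 5*(2)*conj(-1) + 5*(2)*conj(-1)]
      = (1/20)[(12) + (8) + (-4) + (4) + (-4) + (4) + (-10) + (-10)] = 0/20 = 0
  <chi_rho, chi_3> = (1/20)[1*(12)*conj(1) + 1*(8)*conj(-1) + 2*(-2)*conj(-1) + 2*(2)*conj(1) + 2*(-2)*conj(-1) + 2*(2)*conj(1) + 5*(2)*conj(1) + 5*(2)*conj(-1)]
      = (1/20)[(12) + (-8) + (4) + (4) + (4) + (4) + (10) + (-10)] = 20/20 = 1
  <chi_rho, chi_4> = (1/20)[1*(12)*conj(1) + 1*(8)*conj(-1) + 2*(-2)*conj(-1) + 2*(2)*conj(1) + 2*(-2)*conj(-1) + 2*(2)*conj(1) + 5*(2)*conj(-1) + 5*(2)*conj(1)]
      = (1/20)[(12) + (-8) + (4) + (4) + (4) + (4) + (-10) + (10)] = 20/20 = 1
  <chi_rho, chi_5> = (1/20)[1*(12)*conj(2) + 1*(8)*conj(-2) + 2*(-2)*conj(1/2 + sqrt(5)/2) + 2*(2)*conj(-1/2 + sqrt(5)/2) + 2*(-2)*conj(1/2 - sqrt(5)/2) + 2*(2)*conj(-sqrt(5)/2 - 1/2) + 5*(2)*conj(0) + 5*(2)*conj(0)]
      = (1/20)[(24) + (-16) + (-2*sqrt(5) - 2) + (-2 + 2*sqrt(5)) + (-2 + 2*sqrt(5)) + (-2*sqrt(5) - 2) + (0) + (0)] = 0/20 = 0
  <chi_rho, chi_6> = (1/20)[1*(12)*conj(2) + 1*(8)*conj(2) + 2*(-2)*conj(-1/2 + sqrt(5)/2) + 2*(2)*conj(-sqrt(5)/2 - 1/2) + 2*(-2)*conj(-sqrt(5)/2 - 1/2) + 2*(2)*conj(-1/2 + sqrt(5)/2) + 5*(2)*conj(0) + 5*(2)*conj(0)]
      = (1/20)[(24) + (16) + (2 - 2*sqrt(5)) + (-2*sqrt(5) - 2) + (2 + 2*sqrt(5)) + (-2 + 2*sqrt(5)) + (0) + (0)] = 40/20 = 2
  <chi_rho, chi_7> = (1/20)[1*(12)*conj(2) + 1*(8)*conj(-2) + 2*(-2)*conj(1/2 - sqrt(5)/2) + 2*(2)*conj(-sqrt(5)/2 - 1/2) + 2*(-2)*conj(1/2 + sqrt(5)/2) + 2*(2)*conj(-1/2 + sqrt(5)/2) + 5*(2)*conj(0) + 5*(2)*conj(0)]
      = (1/20)[(24) + (-16) + (-2 + 2*sqrt(5)) + (-2*sqrt(5) - 2) + (-2*sqrt(5) - 2) + (-2 + 2*sqrt(5)) + (0) + (0)] = 0/20 = 0
  <chi_rho, chi_8> = (1/20)[1*(12)*conj(2) + 1*(8)*conj(2) + 2*(-2)*conj(-sqrt(5)/2 - 1/2) + 2*(2)*conj(-1/2 + sqrt(5)/2) + 2*(-2)*conj(-1/2 + sqrt(5)/2) + 2*(2)*conj(-sqrt(5)/2 - 1/2) + 5*(2)*conj(0) + 5*(2)*conj(0)]
      = (1/20)[(24) + (16) + (2 + 2*sqrt(5)) + (-2 + 2*sqrt(5)) + (2 - 2*sqrt(5)) + (-2*sqrt(5) - 2) + (0) + (0)] = 40/20 = 2
Dimension check: dim(rho) = sum (mult * dim) = 2*1 + 0*1 + 1*1 + 1*1 + 0*2 + 2*2 + 0*2 + 2*2 = 12 = chi_rho(e) = 12.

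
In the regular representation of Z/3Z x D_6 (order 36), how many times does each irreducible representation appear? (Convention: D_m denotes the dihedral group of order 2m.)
Each irreducible V_i of dimension d_i appears with multiplicity d_i, i.e. rho_reg = (direct sum over all irreducibles V_i) d_i V_i. The irreducible dimensions for Z/3Z x D_6 are 1, 1, 1, 1, 1, 1, 1, 1, 1, 1, 1, 1, 2, 2, 2, 2, 2, 2: 12 irreducibles of dimension 1, each with multiplicity 1; 6 irreducibles of dimension 2, each with multiplicity 2. Total dimension 12*1*1 + 6*2*2 = 36 = |G|.

Reasoning: General theorem: in the regular representation of a finite group G, each irreducible appears with multiplicity equal to its dimension. Check: dim(rho_reg) = sum d_i^2 = 1 + 1 + 1 + 1 + 1 + 1 + 1 + 1 + 1 + 1 + 1 + 1 + 4 + 4 + 4 + 4 + 4 + 4 = 36 = |G|.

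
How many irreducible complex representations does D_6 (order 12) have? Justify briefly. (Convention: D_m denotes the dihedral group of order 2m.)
6

Argument: The number of irreducible complex representations of a finite group equals its number of conjugacy classes. D_6 has 6 conjugacy classes (n/2 + 3 for n even), so D_6 (order 12) has exactly 6 irreducible complex representations.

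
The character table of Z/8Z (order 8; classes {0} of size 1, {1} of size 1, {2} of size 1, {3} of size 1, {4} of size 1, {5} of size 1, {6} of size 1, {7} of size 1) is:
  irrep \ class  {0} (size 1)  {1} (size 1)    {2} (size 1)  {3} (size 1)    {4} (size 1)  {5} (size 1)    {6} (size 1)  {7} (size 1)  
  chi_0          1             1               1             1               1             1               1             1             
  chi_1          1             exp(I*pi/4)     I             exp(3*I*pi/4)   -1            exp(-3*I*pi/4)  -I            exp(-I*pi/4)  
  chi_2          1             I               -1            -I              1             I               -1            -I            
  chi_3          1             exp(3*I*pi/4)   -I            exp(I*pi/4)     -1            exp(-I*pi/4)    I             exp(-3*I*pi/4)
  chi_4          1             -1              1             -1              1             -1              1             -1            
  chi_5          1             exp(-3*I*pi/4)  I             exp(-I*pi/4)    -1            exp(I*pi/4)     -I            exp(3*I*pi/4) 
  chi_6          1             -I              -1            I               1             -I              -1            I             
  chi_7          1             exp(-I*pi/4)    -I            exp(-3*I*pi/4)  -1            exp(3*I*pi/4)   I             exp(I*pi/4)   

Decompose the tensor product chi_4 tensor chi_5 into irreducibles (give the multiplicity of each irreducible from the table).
chi_4 tensor chi_5 = chi_1 (all other irreducibles have multiplicity 0).

The character of a tensor product is the pointwise product (chi_4 * chi_5)(C) = chi_4(C) * chi_5(C):
  {0}: (1)*(1), {1}: (-1)*(exp(-3*I*pi/4)), {2}: (1)*(I), {3}: (-1)*(exp(-I*pi/4)), {4}: (1)*(-1), {5}: (-1)*(exp(I*pi/4)), {6}: (1)*(-I), {7}: (-1)*(exp(3*I*pi/4))
so (chi_4 * chi_5) takes values
  {0} -> 1, {1} -> -exp(-3*I*pi/4), {2} -> I, {3} -> -exp(-I*pi/4), {4} -> -1, {5} -> -exp(I*pi/4), {6} -> -I, {7} -> -exp(3*I*pi/4).
Now take the inner product of this character with each irreducible chi from the table, <chi_4*chi_5, chi> = (1/8) sum_C |C| (chi_4*chi_5)(C) conj(chi(C)):
  <chi_4*chi_5, chi_0> = (1/8)[1*(1)*conj(1) + 1*(-exp(-3*I*pi/4))*conj(1) + 1*(I)*conj(1) + 1*(-exp(-I*pi/4))*conj(1) + 1*(-1)*conj(1) + 1*(-exp(I*pi/4))*conj(1) + 1*(-I)*conj(1) + 1*(-exp(3*I*pi/4))*conj(1)]
      = (1/8)[(1) + (-exp(-3*I*pi/4)) + (I) + (-exp(-I*pi/4)) + (-1) + (-exp(I*pi/4)) + (-I) + (-exp(3*I*pi/4))] = 0/8 = 0
  <chi_4*chi_5, chi_1> = (1/8)[1*(1)*conj(1) + 1*(-exp(-3*I*pi/4))*conj(exp(I*pi/4)) + 1*(I)*conj(I) + 1*(-exp(-I*pi/4))*conj(exp(3*I*pi/4)) + 1*(-1)*conj(-1) + 1*(-exp(I*pi/4))*conj(exp(-3*I*pi/4)) + 1*(-I)*conj(-I) + 1*(-exp(3*I*pi/4))*conj(exp(-I*pi/4))]
      = (1/8)[(1) + (1) + (1) + (1) + (1) + (1) + (1) + (1)] = 8/8 = 1
  <chi_4*chi_5, chi_2> = (1/8)[1*(1)*conj(1) + 1*(-exp(-3*I*pi/4))*conj(I) + 1*(I)*conj(-1) + 1*(-exp(-I*pi/4))*conj(-I) + 1*(-1)*conj(1) + 1*(-exp(I*pi/4))*conj(I) + 1*(-I)*conj(-1) + 1*(-exp(3*I*pi/4))*conj(-I)]
      = (1/8)[(1) + (exp(-I*pi/4)) + (-I) + (-exp(I*pi/4)) + (-1) + (exp(3*I*pi/4)) + (I) + (-exp(-3*I*pi/4))] = 0/8 = 0
  <chi_4*chi_5, chi_3> = (1/8)[1*(1)*conj(1) + 1*(-exp(-3*I*pi/4))*conj(exp(3*I*pi/4)) + 1*(I)*conj(-I) + 1*(-exp(-I*pi/4))*conj(exp(I*pi/4)) + 1*(-1)*conj(-1) + 1*(-exp(I*pi/4))*conj(exp(-I*pi/4)) + 1*(-I)*conj(I) + 1*(-exp(3*I*pi/4))*conj(exp(-3*I*pi/4))]
      = (1/8)[(1) + (-I) + (-1) + (I) + (1) + (-I) + (-1) + (I)] = 0/8 = 0
  <chi_4*chi_5, chi_4> = (1/8)[1*(1)*conj(1) + 1*(-exp(-3*I*pi/4))*conj(-1) + 1*(I)*conj(1) + 1*(-exp(-I*pi/4))*conj(-1) + 1*(-1)*conj(1) + 1*(-exp(I*pi/4))*conj(-1) + 1*(-I)*conj(1) + 1*(-exp(3*I*pi/4))*conj(-1)]
      = (1/8)[(1) + (exp(-3*I*pi/4)) + (I) + (exp(-I*pi/4)) + (-1) + (exp(I*pi/4)) + (-I) + (exp(3*I*pi/4))] = 0/8 = 0
  <chi_4*chi_5, chi_5> = (1/8)[1*(1)*conj(1) + 1*(-exp(-3*I*pi/4))*conj(exp(-3*I*pi/4)) + 1*(I)*conj(I) + 1*(-exp(-I*pi/4))*conj(exp(-I*pi/4)) + 1*(-1)*conj(-1) + 1*(-exp(I*pi/4))*conj(exp(I*pi/4)) + 1*(-I)*conj(-I) + 1*(-exp(3*I*pi/4))*conj(exp(3*I*pi/4))]
      = (1/8)[(1) + (-1) + (1) + (-1) + (1) + (-1) + (1) + (-1)] = 0/8 = 0
  <chi_4*chi_5, chi_6> = (1/8)[1*(1)*conj(1) + 1*(-exp(-3*I*pi/4))*conj(-I) + 1*(I)*conj(-1) + 1*(-exp(-I*pi/4))*conj(I) + 1*(-1)*conj(1) + 1*(-exp(I*pi/4))*conj(-I) + 1*(-I)*conj(-1) + 1*(-exp(3*I*pi/4))*conj(I)]
      = (1/8)[(1) + (-exp(-I*pi/4)) + (-I) + (exp(I*pi/4)) + (-1) + (-exp(3*I*pi/4)) + (I) + (exp(-3*I*pi/4))] = 0/8 = 0
  <chi_4*chi_5, chi_7> = (1/8)[1*(1)*conj(1) + 1*(-exp(-3*I*pi/4))*conj(exp(-I*pi/4)) + 1*(I)*conj(-I) + 1*(-exp(-I*pi/4))*conj(exp(-3*I*pi/4)) + 1*(-1)*conj(-1) + 1*(-exp(I*pi/4))*conj(exp(3*I*pi/4)) + 1*(-I)*conj(I) + 1*(-exp(3*I*pi/4))*conj(exp(I*pi/4))]
      = (1/8)[(1) + (I) + (-1) + (-I) + (1) + (I) + (-1) + (-I)] = 0/8 = 0
(Exp terms are combined using exp(i*s)*conj(exp(i*t)) = exp(i*(s-t)), and sums of them are collapsed using the identity that for every m > 1 the m distinct m-th roots of unity sum to 0, e.g. 1 + exp(2*I*pi/3) + exp(-2*I*pi/3) = 0.)
Hence the multiplicities are chi_1: 1. Dimension check: dim(chi_4)*dim(chi_5) = 1*1 = 1 and sum (mult * dim) = 1*1 = 1.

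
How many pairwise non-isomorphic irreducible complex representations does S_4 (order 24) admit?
5

Solution. The number of irreducible complex representations of a finite group equals its number of conjugacy classes. Conjugacy classes in S_4 correspond to cycle types, i.e. partitions of 4; there are p(4) = 5 of them, so S_4 (order 24) has exactly 5 irreducible complex representations.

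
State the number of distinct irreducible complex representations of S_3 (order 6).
3

Details: The number of irreducible complex representations of a finite group equals its number of conjugacy classes. Conjugacy classes in S_3 correspond to cycle types, i.e. partitions of 3; there are p(3) = 3 of them, so S_3 (order 6) has exactly 3 irreducible complex representations.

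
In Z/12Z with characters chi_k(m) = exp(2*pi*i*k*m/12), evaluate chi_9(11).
chi_9(11) = zeta_12^99 = I

chi_9(11) = zeta_12^(9*11) = zeta_12^99. Since zeta_12^12 = 1, this equals zeta_12^3 = exp(2*pi*i*3/12) = I.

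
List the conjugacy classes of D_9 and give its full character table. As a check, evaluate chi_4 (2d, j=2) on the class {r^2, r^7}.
Conjugacy classes: {e} of size 1, {r^1, r^8} of size 2, {r^2, r^7} of size 2, {r^3, r^6} of size 2, {r^4, r^5} of size 2, {s, sr, ..., sr^8} of size 9.
Character table:
  irrep \ class              {e} (size 1)  {r^1, r^8} (size 2)  {r^2, r^7} (size 2)  {r^3, r^6} (size 2)  {r^4, r^5} (size 2)  {s, sr, ..., sr^8} (size 9)
  chi_1 (triv)               1             1                    1                    1                    1                    1                          
  chi_2 (sign: r->1, s->-1)  1             1                    1                    1                    1                    -1                         
  chi_3 (2d, j=1)            2             2*cos(2*pi/9)        2*cos(4*pi/9)        -1                   -2*cos(pi/9)         0                          
  chi_4 (2d, j=2)            2             2*cos(4*pi/9)        -2*cos(pi/9)         -1                   2*cos(2*pi/9)        0                          
  chi_5 (2d, j=3)            2             -1                   -1                   2                    -1                   0                          
  chi_6 (2d, j=4)            2             -2*cos(pi/9)         2*cos(2*pi/9)        -1                   2*cos(4*pi/9)        0                          

Spot check: chi_4 (2d, j=2) on {r^2, r^7} = -2*cos(pi/9).

Derivation: D_9 has order 2*9 = 18 with 6 conjugacy classes, hence 6 irreducibles. Sum of squared dims 1 + 1 + 4 + 4 + 4 + 4 = 18 = |G|. Linear characters come from the abelianisation; the 2-dimensional irreps have character r^k -> 2*cos(2*pi*j*k/9), reflections -> 0.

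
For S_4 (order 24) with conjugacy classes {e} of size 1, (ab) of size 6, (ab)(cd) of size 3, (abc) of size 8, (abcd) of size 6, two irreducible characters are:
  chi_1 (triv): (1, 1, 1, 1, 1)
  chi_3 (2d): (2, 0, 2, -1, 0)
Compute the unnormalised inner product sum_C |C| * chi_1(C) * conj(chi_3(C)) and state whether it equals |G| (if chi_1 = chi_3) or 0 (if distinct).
Sum = 0; so <chi_1, chi_3> = 0 (distinct irreducibles are orthogonal).

Working: Compute term by term over conjugacy classes (|C| * chi_1(C) * conj(chi_3(C))):
  1*(1)*conj(2) + 6*(1)*conj(0) + 3*(1)*conj(2) + 8*(1)*conj(-1) + 6*(1)*conj(0)
  = (2) + (0) + (6) + (-8) + (0)
  = 0.
Dividing by |G| = 24 gives 0/24 = 0, matching the row-orthogonality relation <chi_1, chi_3> = [chi_1 = chi_3].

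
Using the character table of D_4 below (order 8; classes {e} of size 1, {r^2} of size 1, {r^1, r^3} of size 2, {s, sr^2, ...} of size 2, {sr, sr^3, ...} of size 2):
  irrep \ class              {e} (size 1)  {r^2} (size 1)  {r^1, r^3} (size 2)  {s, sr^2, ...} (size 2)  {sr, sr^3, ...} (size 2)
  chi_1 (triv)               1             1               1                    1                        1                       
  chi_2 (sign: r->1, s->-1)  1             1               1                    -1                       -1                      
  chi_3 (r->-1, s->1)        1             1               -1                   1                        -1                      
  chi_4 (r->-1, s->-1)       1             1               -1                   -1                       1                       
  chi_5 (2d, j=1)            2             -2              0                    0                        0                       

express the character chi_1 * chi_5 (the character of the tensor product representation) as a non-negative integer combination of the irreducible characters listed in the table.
chi_1 tensor chi_5 = chi_5 (all other irreducibles have multiplicity 0).

Justification: The character of a tensor product is the pointwise product (chi_1 * chi_5)(C) = chi_1(C) * chi_5(C):
  {e}: (1)*(2), {r^2}: (1)*(-2), {r^1, r^3}: (1)*(0), {s, sr^2, ...}: (1)*(0), {sr, sr^3, ...}: (1)*(0)
so (chi_1 * chi_5) takes values
  {e} -> 2, {r^2} -> -2, {r^1, r^3} -> 0, {s, sr^2, ...} -> 0, {sr, sr^3, ...} -> 0.
Now take the inner product of this character with each irreducible chi from the table, <chi_1*chi_5, chi> = (1/8) sum_C |C| (chi_1*chi_5)(C) conj(chi(C)):
  <chi_1*chi_5, chi_1> = (1/8)[1*(2)*conj(1) + 1*(-2)*conj(1) + 2*(0)*conj(1) + 2*(0)*conj(1) + 2*(0)*conj(1)]
      = (1/8)[(2) + (-2) + (0) + (0) + (0)] = 0/8 = 0
  <chi_1*chi_5, chi_2> = (1/8)[1*(2)*conj(1) + 1*(-2)*conj(1) + 2*(0)*conj(1) + 2*(0)*conj(-1) + 2*(0)*conj(-1)]
      = (1/8)[(2) + (-2) + (0) + (0) + (0)] = 0/8 = 0
  <chi_1*chi_5, chi_3> = (1/8)[1*(2)*conj(1) + 1*(-2)*conj(1) + 2*(0)*conj(-1) + 2*(0)*conj(1) + 2*(0)*conj(-1)]
      = (1/8)[(2) + (-2) + (0) + (0) + (0)] = 0/8 = 0
  <chi_1*chi_5, chi_4> = (1/8)[1*(2)*conj(1) + 1*(-2)*conj(1) + 2*(0)*conj(-1) + 2*(0)*conj(-1) + 2*(0)*conj(1)]
      = (1/8)[(2) + (-2) + (0) + (0) + (0)] = 0/8 = 0
  <chi_1*chi_5, chi_5> = (1/8)[1*(2)*conj(2) + 1*(-2)*conj(-2) + 2*(0)*conj(0) + 2*(0)*conj(0) + 2*(0)*conj(0)]
      = (1/8)[(4) + (4) + (0) + (0) + (0)] = 8/8 = 1
Hence the multiplicities are chi_5: 1. Dimension check: dim(chi_1)*dim(chi_5) = 1*2 = 2 and sum (mult * dim) = 1*2 = 2.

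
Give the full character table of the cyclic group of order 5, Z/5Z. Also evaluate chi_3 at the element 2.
Character table of Z/5Z (irreps indexed chi_0,...,chi_4 with chi_k(m) = zeta_5^(k*m), zeta_5 = exp(2*pi*i/5)):
  irrep \ class  {0} (size 1)  {1} (size 1)    {2} (size 1)    {3} (size 1)    {4} (size 1)  
  chi_0          1             1               1               1               1             
  chi_1          1             exp(2*I*pi/5)   exp(4*I*pi/5)   exp(-4*I*pi/5)  exp(-2*I*pi/5)
  chi_2          1             exp(4*I*pi/5)   exp(-2*I*pi/5)  exp(2*I*pi/5)   exp(-4*I*pi/5)
  chi_3          1             exp(-4*I*pi/5)  exp(2*I*pi/5)   exp(-2*I*pi/5)  exp(4*I*pi/5) 
  chi_4          1             exp(-2*I*pi/5)  exp(-4*I*pi/5)  exp(4*I*pi/5)   exp(2*I*pi/5) 

Spot check: chi_3(2) = zeta_5^(3*2) = zeta_5^6 = exp(2*I*pi/5).

Solution. Z/5Z is abelian, so all 5 irreducible complex representations are 1-dimensional. They are given by chi_k(m) = zeta_5^(k*m) for k = 0,...,4. Row orthogonality: sum_m chi_k(m) conj(chi_l(m)) = 5 * [k = l].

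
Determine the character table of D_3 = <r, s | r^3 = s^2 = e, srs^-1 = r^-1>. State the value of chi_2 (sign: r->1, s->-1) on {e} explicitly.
Conjugacy classes: {e} of size 1, {r^1, r^2} of size 2, {s, sr, ..., sr^2} of size 3.
Character table:
  irrep \ class              {e} (size 1)  {r^1, r^2} (size 2)  {s, sr, ..., sr^2} (size 3)
  chi_1 (triv)               1             1                    1                          
  chi_2 (sign: r->1, s->-1)  1             1                    -1                         
  chi_3 (2d, j=1)            2             -1                   0                          

Spot check: chi_2 (sign: r->1, s->-1) on {e} = 1.

Explanation: D_3 has order 2*3 = 6 with 3 conjugacy classes, hence 3 irreducibles. Sum of squared dims 1 + 1 + 4 = 6 = |G|. Linear characters come from the abelianisation; the 2-dimensional irreps have character r^k -> 2*cos(2*pi*j*k/3), reflections -> 0.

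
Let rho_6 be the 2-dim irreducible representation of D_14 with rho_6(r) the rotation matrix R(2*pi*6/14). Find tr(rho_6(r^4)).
chi_{rho_6}(r^4) = 2*cos(2*pi*6*4/14) = -2*cos(3*pi/7)

Details: rho_6(r^4) is rotation by angle 2*pi*6*4/14, whose trace is 2*cos(2*pi*6*4/14) = -2*cos(3*pi/7).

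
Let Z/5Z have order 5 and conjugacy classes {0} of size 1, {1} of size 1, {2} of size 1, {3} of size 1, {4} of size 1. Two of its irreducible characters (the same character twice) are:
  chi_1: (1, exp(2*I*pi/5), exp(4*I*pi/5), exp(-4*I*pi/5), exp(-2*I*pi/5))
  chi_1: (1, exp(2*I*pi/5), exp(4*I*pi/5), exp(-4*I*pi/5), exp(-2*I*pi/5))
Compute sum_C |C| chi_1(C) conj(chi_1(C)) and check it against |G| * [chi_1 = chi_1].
Sum = 5 = |G| = 5; so <chi_1, chi_1> = 1 (norm-1 confirms irreducibility).

Solution. Compute term by term over conjugacy classes (|C| * chi_1(C) * conj(chi_1(C))):
  1*(1)*conj(1) + 1*(exp(2*I*pi/5))*conj(exp(2*I*pi/5)) + 1*(exp(4*I*pi/5))*conj(exp(4*I*pi/5)) + 1*(exp(-4*I*pi/5))*conj(exp(-4*I*pi/5)) + 1*(exp(-2*I*pi/5))*conj(exp(-2*I*pi/5))
  = (1) + (1) + (1) + (1) + (1)
  = 5.
(Exp terms are combined using exp(i*s)*conj(exp(i*t)) = exp(i*(s-t)), and sums of them are collapsed using the identity that for every m > 1 the m distinct m-th roots of unity sum to 0, e.g. 1 + exp(2*I*pi/3) + exp(-2*I*pi/3) = 0.)
Dividing by |G| = 5 gives 5/5 = 1, matching the row-orthogonality relation <chi_1, chi_1> = [chi_1 = chi_1].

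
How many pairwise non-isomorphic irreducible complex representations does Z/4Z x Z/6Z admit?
24

Justification: The number of irreducible complex representations of a finite group equals its number of conjugacy classes. Z/4Z x Z/6Z is abelian of order 24, so every element is its own conjugacy class: 24 classes, so Z/4Z x Z/6Z (order 24) has exactly 24 irreducible complex representations.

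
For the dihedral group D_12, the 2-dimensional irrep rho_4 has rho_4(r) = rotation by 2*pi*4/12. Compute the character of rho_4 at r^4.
chi_{rho_4}(r^4) = 2*cos(2*pi*4*4/12) = -1

Justification: rho_4(r^4) is rotation by angle 2*pi*4*4/12, whose trace is 2*cos(2*pi*4*4/12) = -1.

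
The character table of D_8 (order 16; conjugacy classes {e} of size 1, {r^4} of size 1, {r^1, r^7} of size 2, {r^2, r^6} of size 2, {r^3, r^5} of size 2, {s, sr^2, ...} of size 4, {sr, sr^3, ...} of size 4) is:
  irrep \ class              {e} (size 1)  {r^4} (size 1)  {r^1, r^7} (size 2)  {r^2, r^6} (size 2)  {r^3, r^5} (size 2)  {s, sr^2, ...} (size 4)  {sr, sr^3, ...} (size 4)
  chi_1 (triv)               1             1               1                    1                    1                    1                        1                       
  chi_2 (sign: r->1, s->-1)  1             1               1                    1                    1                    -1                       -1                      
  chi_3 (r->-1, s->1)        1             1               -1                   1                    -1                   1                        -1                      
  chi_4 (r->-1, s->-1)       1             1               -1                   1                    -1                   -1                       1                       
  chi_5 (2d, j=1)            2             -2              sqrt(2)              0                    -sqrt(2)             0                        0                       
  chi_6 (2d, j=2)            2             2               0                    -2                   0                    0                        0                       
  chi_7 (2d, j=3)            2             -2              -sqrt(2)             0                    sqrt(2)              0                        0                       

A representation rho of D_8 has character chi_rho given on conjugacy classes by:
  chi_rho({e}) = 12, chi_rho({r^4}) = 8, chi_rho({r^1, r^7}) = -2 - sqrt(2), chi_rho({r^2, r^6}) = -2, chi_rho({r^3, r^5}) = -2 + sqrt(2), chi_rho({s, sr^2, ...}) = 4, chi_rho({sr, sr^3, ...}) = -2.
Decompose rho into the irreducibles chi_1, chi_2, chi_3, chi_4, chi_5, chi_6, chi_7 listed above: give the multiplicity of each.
Multiplicities: chi_1: 1, chi_2: 0, chi_3: 3, chi_4: 0, chi_5: 0, chi_6: 3, chi_7: 1.

Why: Use <chi_rho, chi> = (1/|G|) sum_C |C| * chi_rho(C) * conj(chi(C)) with |G| = 16 for each irreducible chi in the table:
  <chi_rho, chi_1> = (1/16)[1*(12)*conj(1) + 1*(8)*conj(1) + 2*(-2 - sqrt(2))*conj(1) + 2*(-2)*conj(1) + 2*(-2 + sqrt(2))*conj(1) + 4*(4)*conj(1) + 4*(-2)*conj(1)]
      = (1/16)[(12) + (8) + (-4 - 2*sqrt(2)) + (-4) + (-4 + 2*sqrt(2)) + (16) + (-8)] = 16/16 = 1
  <chi_rho, chi_2> = (1/16)[1*(12)*conj(1) + 1*(8)*conj(1) + 2*(-2 - sqrt(2))*conj(1) + 2*(-2)*conj(1) + 2*(-2 + sqrt(2))*conj(1) + 4*(4)*conj(-1) + 4*(-2)*conj(-1)]
      = (1/16)[(12) + (8) + (-4 - 2*sqrt(2)) + (-4) + (-4 + 2*sqrt(2)) + (-16) + (8)] = 0/16 = 0
  <chi_rho, chi_3> = (1/16)[1*(12)*conj(1) + 1*(8)*conj(1) + 2*(-2 - sqrt(2))*conj(-1) + 2*(-2)*conj(1) + 2*(-2 + sqrt(2))*conj(-1) + 4*(4)*conj(1) + 4*(-2)*conj(-1)]
      = (1/16)[(12) + (8) + (2*sqrt(2) + 4) + (-4) + (4 - 2*sqrt(2)) + (16) + (8)] = 48/16 = 3
  <chi_rho, chi_4> = (1/16)[1*(12)*conj(1) + 1*(8)*conj(1) + 2*(-2 - sqrt(2))*conj(-1) + 2*(-2)*conj(1) + 2*(-2 + sqrt(2))*conj(-1) + 4*(4)*conj(-1) + 4*(-2)*conj(1)]
      = (1/16)[(12) + (8) + (2*sqrt(2) + 4) + (-4) + (4 - 2*sqrt(2)) + (-16) + (-8)] = 0/16 = 0
  <chi_rho, chi_5> = (1/16)[1*(12)*conj(2) + 1*(8)*conj(-2) + 2*(-2 - sqrt(2))*conj(sqrt(2)) + 2*(-2)*conj(0) + 2*(-2 + sqrt(2))*conj(-sqrt(2)) + 4*(4)*conj(0) + 4*(-2)*conj(0)]
      = (1/16)[(24) + (-16) + (-4*sqrt(2) - 4) + (0) + (-4 + 4*sqrt(2)) + (0) + (0)] = 0/16 = 0
  <chi_rho, chi_6> = (1/16)[1*(12)*conj(2) + 1*(8)*conj(2) + 2*(-2 - sqrt(2))*conj(0) + 2*(-2)*conj(-2) + 2*(-2 + sqrt(2))*conj(0) + 4*(4)*conj(0) + 4*(-2)*conj(0)]
      = (1/16)[(24) + (16) + (0) + (8) + (0) + (0) + (0)] = 48/16 = 3
  <chi_rho, chi_7> = (1/16)[1*(12)*conj(2) + 1*(8)*conj(-2) + 2*(-2 - sqrt(2))*conj(-sqrt(2)) + 2*(-2)*conj(0) + 2*(-2 + sqrt(2))*conj(sqrt(2)) + 4*(4)*conj(0) + 4*(-2)*conj(0)]
      = (1/16)[(24) + (-16) + (4 + 4*sqrt(2)) + (0) + (4 - 4*sqrt(2)) + (0) + (0)] = 16/16 = 1
Dimension check: dim(rho) = sum (mult * dim) = 1*1 + 0*1 + 3*1 + 0*1 + 0*2 + 3*2 + 1*2 = 12 = chi_rho(e) = 12.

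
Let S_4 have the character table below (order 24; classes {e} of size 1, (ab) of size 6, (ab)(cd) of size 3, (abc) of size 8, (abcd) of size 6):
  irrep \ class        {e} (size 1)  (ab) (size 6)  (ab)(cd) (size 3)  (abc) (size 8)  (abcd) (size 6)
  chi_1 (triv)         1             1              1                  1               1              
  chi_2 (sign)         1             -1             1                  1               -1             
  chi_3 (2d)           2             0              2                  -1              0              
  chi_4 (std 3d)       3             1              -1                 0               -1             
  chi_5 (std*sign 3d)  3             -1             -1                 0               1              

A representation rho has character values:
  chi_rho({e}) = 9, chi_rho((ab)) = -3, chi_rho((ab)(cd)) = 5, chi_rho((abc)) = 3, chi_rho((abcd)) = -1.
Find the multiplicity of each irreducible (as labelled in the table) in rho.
Multiplicities: chi_1: 1, chi_2: 3, chi_3: 1, chi_4: 0, chi_5: 1.

Working: Use <chi_rho, chi> = (1/|G|) sum_C |C| * chi_rho(C) * conj(chi(C)) with |G| = 24 for each irreducible chi in the table:
  <chi_rho, chi_1> = (1/24)[1*(9)*conj(1) + 6*(-3)*conj(1) + 3*(5)*conj(1) + 8*(3)*conj(1) + 6*(-1)*conj(1)]
      = (1/24)[(9) + (-18) + (15) + (24) + (-6)] = 24/24 = 1
  <chi_rho, chi_2> = (1/24)[1*(9)*conj(1) + 6*(-3)*conj(-1) + 3*(5)*conj(1) + 8*(3)*conj(1) + 6*(-1)*conj(-1)]
      = (1/24)[(9) + (18) + (15) + (24) + (6)] = 72/24 = 3
  <chi_rho, chi_3> = (1/24)[1*(9)*conj(2) + 6*(-3)*conj(0) + 3*(5)*conj(2) + 8*(3)*conj(-1) + 6*(-1)*conj(0)]
      = (1/24)[(18) + (0) + (30) + (-24) + (0)] = 24/24 = 1
  <chi_rho, chi_4> = (1/24)[1*(9)*conj(3) + 6*(-3)*conj(1) + 3*(5)*conj(-1) + 8*(3)*conj(0) + 6*(-1)*conj(-1)]
      = (1/24)[(27) + (-18) + (-15) + (0) + (6)] = 0/24 = 0
  <chi_rho, chi_5> = (1/24)[1*(9)*conj(3) + 6*(-3)*conj(-1) + 3*(5)*conj(-1) + 8*(3)*conj(0) + 6*(-1)*conj(1)]
      = (1/24)[(27) + (18) + (-15) + (0) + (-6)] = 24/24 = 1
Dimension check: dim(rho) = sum (mult * dim) = 1*1 + 3*1 + 1*2 + 0*3 + 1*3 = 9 = chi_rho(e) = 9.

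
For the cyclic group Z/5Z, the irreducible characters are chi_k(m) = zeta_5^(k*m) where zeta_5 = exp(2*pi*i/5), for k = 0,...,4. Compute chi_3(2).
chi_3(2) = zeta_5^6 = exp(2*I*pi/5)

Derivation: chi_3(2) = zeta_5^(3*2) = zeta_5^6. Since zeta_5^5 = 1, this equals zeta_5^1 = exp(2*pi*i*1/5) = exp(2*I*pi/5).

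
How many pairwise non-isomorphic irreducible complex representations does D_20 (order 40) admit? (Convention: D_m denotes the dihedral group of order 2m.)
13

Justification: The number of irreducible complex representations of a finite group equals its number of conjugacy classes. D_20 has 13 conjugacy classes (n/2 + 3 for n even), so D_20 (order 40) has exactly 13 irreducible complex representations.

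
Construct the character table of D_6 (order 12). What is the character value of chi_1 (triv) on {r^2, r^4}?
Conjugacy classes: {e} of size 1, {r^3} of size 1, {r^1, r^5} of size 2, {r^2, r^4} of size 2, {s, sr^2, ...} of size 3, {sr, sr^3, ...} of size 3.
Character table:
  irrep \ class              {e} (size 1)  {r^3} (size 1)  {r^1, r^5} (size 2)  {r^2, r^4} (size 2)  {s, sr^2, ...} (size 3)  {sr, sr^3, ...} (size 3)
  chi_1 (triv)               1             1               1                    1                    1                        1                       
  chi_2 (sign: r->1, s->-1)  1             1               1                    1                    -1                       -1                      
  chi_3 (r->-1, s->1)        1             -1              -1                   1                    1                        -1                      
  chi_4 (r->-1, s->-1)       1             -1              -1                   1                    -1                       1                       
  chi_5 (2d, j=1)            2             -2              1                    -1                   0                        0                       
  chi_6 (2d, j=2)            2             2               -1                   -1                   0                        0                       

Spot check: chi_1 (triv) on {r^2, r^4} = 1.

Argument: D_6 has order 2*6 = 12 with 6 conjugacy classes, hence 6 irreducibles. Sum of squared dims 1 + 1 + 1 + 1 + 4 + 4 = 12 = |G|. Linear characters come from the abelianisation; the 2-dimensional irreps have character r^k -> 2*cos(2*pi*j*k/6), reflections -> 0.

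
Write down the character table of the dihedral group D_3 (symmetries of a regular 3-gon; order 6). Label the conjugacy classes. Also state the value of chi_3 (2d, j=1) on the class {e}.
Conjugacy classes: {e} of size 1, {r^1, r^2} of size 2, {s, sr, ..., sr^2} of size 3.
Character table:
  irrep \ class              {e} (size 1)  {r^1, r^2} (size 2)  {s, sr, ..., sr^2} (size 3)
  chi_1 (triv)               1             1                    1                          
  chi_2 (sign: r->1, s->-1)  1             1                    -1                         
  chi_3 (2d, j=1)            2             -1                   0                          

Spot check: chi_3 (2d, j=1) on {e} = 2.

Solution. D_3 has order 2*3 = 6 with 3 conjugacy classes, hence 3 irreducibles. Sum of squared dims 1 + 1 + 4 = 6 = |G|. Linear characters come from the abelianisation; the 2-dimensional irreps have character r^k -> 2*cos(2*pi*j*k/3), reflections -> 0.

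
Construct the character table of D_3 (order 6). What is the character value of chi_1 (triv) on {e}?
Conjugacy classes: {e} of size 1, {r^1, r^2} of size 2, {s, sr, ..., sr^2} of size 3.
Character table:
  irrep \ class              {e} (size 1)  {r^1, r^2} (size 2)  {s, sr, ..., sr^2} (size 3)
  chi_1 (triv)               1             1                    1                          
  chi_2 (sign: r->1, s->-1)  1             1                    -1                         
  chi_3 (2d, j=1)            2             -1                   0                          

Spot check: chi_1 (triv) on {e} = 1.

D_3 has order 2*3 = 6 with 3 conjugacy classes, hence 3 irreducibles. Sum of squared dims 1 + 1 + 4 = 6 = |G|. Linear characters come from the abelianisation; the 2-dimensional irreps have character r^k -> 2*cos(2*pi*j*k/3), reflections -> 0.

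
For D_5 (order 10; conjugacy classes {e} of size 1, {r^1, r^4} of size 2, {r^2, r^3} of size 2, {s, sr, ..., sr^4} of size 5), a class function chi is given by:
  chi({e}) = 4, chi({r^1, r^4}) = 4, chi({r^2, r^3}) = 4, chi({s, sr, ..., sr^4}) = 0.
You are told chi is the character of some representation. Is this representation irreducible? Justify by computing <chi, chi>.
Not irreducible (reducible): <chi, chi> = 8 > 1.

Solution. <chi, chi> = (1/|G|) sum_C |C| * |chi(C)|^2 = (1/10)[1*|4|^2 + 2*|4|^2 + 2*|4|^2 + 5*|0|^2]
  = (1/10)[(16) + (32) + (32) + (0)] = 80/10 = 8.
A character is irreducible iff <chi, chi> = 1, so this representation is reducible.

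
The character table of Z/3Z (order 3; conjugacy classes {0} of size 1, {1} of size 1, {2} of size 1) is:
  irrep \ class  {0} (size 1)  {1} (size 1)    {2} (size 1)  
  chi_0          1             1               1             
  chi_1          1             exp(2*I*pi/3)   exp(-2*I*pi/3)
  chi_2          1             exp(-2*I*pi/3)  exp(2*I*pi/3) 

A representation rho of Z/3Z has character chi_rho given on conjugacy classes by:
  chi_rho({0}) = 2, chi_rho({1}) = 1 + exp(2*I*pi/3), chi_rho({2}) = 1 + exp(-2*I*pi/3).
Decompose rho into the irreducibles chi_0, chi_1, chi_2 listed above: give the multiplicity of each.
Multiplicities: chi_0: 1, chi_1: 1, chi_2: 0.

Derivation: Use <chi_rho, chi> = (1/|G|) sum_C |C| * chi_rho(C) * conj(chi(C)) with |G| = 3 for each irreducible chi in the table:
  <chi_rho, chi_0> = (1/3)[1*(2)*conj(1) + 1*(1 + exp(2*I*pi/3))*conj(1) + 1*(1 + exp(-2*I*pi/3))*conj(1)]
      = (1/3)[(2) + (1 + exp(2*I*pi/3)) + (1 + exp(-2*I*pi/3))] = 3/3 = 1
  <chi_rho, chi_1> = (1/3)[1*(2)*conj(1) + 1*(1 + exp(2*I*pi/3))*conj(exp(2*I*pi/3)) + 1*(1 + exp(-2*I*pi/3))*conj(exp(-2*I*pi/3))]
      = (1/3)[(2) + (1 + exp(-2*I*pi/3)) + (1 + exp(2*I*pi/3))] = 3/3 = 1
  <chi_rho, chi_2> = (1/3)[1*(2)*conj(1) + 1*(1 + exp(2*I*pi/3))*conj(exp(-2*I*pi/3)) + 1*(1 + exp(-2*I*pi/3))*conj(exp(2*I*pi/3))]
      = (1/3)[(2) + (-1) + (-1)] = 0/3 = 0
(Exp terms are combined using exp(i*s)*conj(exp(i*t)) = exp(i*(s-t)), and sums of them are collapsed using the identity that for every m > 1 the m distinct m-th roots of unity sum to 0, e.g. 1 + exp(2*I*pi/3) + exp(-2*I*pi/3) = 0.)
Dimension check: dim(rho) = sum (mult * dim) = 1*1 + 1*1 + 0*1 = 2 = chi_rho(e) = 2.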